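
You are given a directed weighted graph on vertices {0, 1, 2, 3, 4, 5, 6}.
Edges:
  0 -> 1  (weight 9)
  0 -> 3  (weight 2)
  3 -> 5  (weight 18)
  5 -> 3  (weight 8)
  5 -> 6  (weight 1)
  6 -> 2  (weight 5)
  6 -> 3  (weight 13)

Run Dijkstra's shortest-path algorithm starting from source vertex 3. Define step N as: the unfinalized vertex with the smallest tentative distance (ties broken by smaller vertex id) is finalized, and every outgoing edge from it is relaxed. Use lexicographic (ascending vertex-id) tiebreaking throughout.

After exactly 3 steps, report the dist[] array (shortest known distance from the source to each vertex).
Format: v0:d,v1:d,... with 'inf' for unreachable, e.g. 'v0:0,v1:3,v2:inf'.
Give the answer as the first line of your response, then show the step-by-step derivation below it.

v0:inf,v1:inf,v2:24,v3:0,v4:inf,v5:18,v6:19

step 1: dist = v0:inf,v1:inf,v2:inf,v3:0,v4:inf,v5:18,v6:inf
step 2: dist = v0:inf,v1:inf,v2:inf,v3:0,v4:inf,v5:18,v6:19
step 3: dist = v0:inf,v1:inf,v2:24,v3:0,v4:inf,v5:18,v6:19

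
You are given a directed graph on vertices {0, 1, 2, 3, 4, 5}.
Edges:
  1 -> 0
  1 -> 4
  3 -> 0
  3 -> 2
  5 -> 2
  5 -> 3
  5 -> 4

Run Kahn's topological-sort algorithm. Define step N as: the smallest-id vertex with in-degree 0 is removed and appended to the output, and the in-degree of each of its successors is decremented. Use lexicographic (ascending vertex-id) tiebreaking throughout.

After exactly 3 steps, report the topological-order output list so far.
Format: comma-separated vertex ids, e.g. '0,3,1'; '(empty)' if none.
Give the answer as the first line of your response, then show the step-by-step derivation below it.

1,5,3

step 1: output 1; order=[1]; indeg=(1,0,2,1,1,0)
step 2: output 5; order=[1,5]; indeg=(1,0,1,0,0,0)
step 3: output 3; order=[1,5,3]; indeg=(0,0,0,0,0,0)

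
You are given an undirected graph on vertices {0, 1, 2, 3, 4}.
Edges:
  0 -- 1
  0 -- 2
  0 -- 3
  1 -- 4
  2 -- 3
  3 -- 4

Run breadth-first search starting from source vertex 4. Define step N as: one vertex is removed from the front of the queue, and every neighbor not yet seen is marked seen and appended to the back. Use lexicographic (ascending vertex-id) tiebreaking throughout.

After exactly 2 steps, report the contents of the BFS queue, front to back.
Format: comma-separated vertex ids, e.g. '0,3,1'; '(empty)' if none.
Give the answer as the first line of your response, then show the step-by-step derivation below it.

3,0

step 1: dequeue 4; queue=[1,3]; order=4
step 2: dequeue 1; queue=[3,0]; order=4,1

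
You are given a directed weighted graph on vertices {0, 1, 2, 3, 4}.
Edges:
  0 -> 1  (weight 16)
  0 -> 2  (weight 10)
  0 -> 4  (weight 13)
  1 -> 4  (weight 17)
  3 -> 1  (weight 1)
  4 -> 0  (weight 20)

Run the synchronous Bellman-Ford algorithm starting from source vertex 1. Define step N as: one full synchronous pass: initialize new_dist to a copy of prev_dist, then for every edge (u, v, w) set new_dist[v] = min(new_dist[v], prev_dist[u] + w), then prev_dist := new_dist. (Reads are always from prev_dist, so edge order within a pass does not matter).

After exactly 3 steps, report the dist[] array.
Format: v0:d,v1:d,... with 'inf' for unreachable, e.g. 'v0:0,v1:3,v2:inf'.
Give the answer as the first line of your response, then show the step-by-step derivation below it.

v0:37,v1:0,v2:47,v3:inf,v4:17

step 1: dist = v0:inf,v1:0,v2:inf,v3:inf,v4:17
step 2: dist = v0:37,v1:0,v2:inf,v3:inf,v4:17
step 3: dist = v0:37,v1:0,v2:47,v3:inf,v4:17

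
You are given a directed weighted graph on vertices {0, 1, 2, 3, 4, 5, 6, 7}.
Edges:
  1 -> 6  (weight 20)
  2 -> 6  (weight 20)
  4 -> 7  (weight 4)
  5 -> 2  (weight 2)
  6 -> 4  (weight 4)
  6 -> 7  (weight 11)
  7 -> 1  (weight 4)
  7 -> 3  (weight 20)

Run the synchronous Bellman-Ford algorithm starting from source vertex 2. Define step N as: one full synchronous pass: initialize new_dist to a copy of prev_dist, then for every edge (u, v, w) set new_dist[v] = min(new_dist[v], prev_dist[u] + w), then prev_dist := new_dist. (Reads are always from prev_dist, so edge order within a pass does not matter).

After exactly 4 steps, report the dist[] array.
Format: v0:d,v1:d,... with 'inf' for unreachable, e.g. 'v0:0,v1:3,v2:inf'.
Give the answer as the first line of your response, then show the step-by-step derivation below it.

v0:inf,v1:32,v2:0,v3:48,v4:24,v5:inf,v6:20,v7:28

step 1: dist = v0:inf,v1:inf,v2:0,v3:inf,v4:inf,v5:inf,v6:20,v7:inf
step 2: dist = v0:inf,v1:inf,v2:0,v3:inf,v4:24,v5:inf,v6:20,v7:31
step 3: dist = v0:inf,v1:35,v2:0,v3:51,v4:24,v5:inf,v6:20,v7:28
step 4: dist = v0:inf,v1:32,v2:0,v3:48,v4:24,v5:inf,v6:20,v7:28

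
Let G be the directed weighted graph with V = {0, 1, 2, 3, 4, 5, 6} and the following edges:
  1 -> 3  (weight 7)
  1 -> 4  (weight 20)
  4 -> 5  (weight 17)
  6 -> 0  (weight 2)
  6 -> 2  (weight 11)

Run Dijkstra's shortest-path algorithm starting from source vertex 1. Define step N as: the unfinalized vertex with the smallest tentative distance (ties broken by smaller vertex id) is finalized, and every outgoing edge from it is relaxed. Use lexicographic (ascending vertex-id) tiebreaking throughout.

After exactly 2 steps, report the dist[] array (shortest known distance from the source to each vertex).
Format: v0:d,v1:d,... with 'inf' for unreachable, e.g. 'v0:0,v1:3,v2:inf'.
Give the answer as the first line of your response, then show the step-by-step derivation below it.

v0:inf,v1:0,v2:inf,v3:7,v4:20,v5:inf,v6:inf

step 1: dist = v0:inf,v1:0,v2:inf,v3:7,v4:20,v5:inf,v6:inf
step 2: dist = v0:inf,v1:0,v2:inf,v3:7,v4:20,v5:inf,v6:inf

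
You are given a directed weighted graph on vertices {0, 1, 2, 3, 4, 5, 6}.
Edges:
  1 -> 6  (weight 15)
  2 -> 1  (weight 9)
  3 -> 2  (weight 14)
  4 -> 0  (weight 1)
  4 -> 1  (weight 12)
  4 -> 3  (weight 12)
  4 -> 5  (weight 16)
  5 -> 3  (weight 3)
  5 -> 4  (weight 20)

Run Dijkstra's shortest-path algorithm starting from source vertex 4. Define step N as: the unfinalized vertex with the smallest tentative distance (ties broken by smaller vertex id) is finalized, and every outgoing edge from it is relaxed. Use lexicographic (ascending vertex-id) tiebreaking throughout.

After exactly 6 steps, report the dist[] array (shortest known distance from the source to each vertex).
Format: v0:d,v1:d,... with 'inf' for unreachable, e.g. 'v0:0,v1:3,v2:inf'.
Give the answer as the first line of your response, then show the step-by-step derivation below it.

v0:1,v1:12,v2:26,v3:12,v4:0,v5:16,v6:27

step 1: dist = v0:1,v1:12,v2:inf,v3:12,v4:0,v5:16,v6:inf
step 2: dist = v0:1,v1:12,v2:inf,v3:12,v4:0,v5:16,v6:inf
step 3: dist = v0:1,v1:12,v2:inf,v3:12,v4:0,v5:16,v6:27
step 4: dist = v0:1,v1:12,v2:26,v3:12,v4:0,v5:16,v6:27
step 5: dist = v0:1,v1:12,v2:26,v3:12,v4:0,v5:16,v6:27
step 6: dist = v0:1,v1:12,v2:26,v3:12,v4:0,v5:16,v6:27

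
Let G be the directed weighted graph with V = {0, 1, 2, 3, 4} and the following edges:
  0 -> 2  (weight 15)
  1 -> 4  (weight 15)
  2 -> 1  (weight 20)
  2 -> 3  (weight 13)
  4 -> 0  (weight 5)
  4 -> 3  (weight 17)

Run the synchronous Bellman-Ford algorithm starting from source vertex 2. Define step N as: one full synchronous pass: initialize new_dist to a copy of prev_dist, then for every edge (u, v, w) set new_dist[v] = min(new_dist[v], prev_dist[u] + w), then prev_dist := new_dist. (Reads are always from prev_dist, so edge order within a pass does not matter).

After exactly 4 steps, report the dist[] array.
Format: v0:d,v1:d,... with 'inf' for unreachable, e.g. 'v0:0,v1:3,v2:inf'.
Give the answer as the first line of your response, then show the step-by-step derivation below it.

v0:40,v1:20,v2:0,v3:13,v4:35

step 1: dist = v0:inf,v1:20,v2:0,v3:13,v4:inf
step 2: dist = v0:inf,v1:20,v2:0,v3:13,v4:35
step 3: dist = v0:40,v1:20,v2:0,v3:13,v4:35
step 4: dist = v0:40,v1:20,v2:0,v3:13,v4:35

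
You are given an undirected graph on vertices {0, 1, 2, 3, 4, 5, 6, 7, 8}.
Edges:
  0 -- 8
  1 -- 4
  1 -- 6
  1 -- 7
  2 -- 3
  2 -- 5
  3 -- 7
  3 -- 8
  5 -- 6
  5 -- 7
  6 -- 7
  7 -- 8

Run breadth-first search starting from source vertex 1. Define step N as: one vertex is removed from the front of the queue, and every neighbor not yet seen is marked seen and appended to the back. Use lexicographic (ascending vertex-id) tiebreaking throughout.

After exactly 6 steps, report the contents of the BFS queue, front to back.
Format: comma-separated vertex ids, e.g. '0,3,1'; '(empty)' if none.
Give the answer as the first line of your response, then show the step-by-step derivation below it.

8,2

step 1: dequeue 1; queue=[4,6,7]; order=1
step 2: dequeue 4; queue=[6,7]; order=1,4
step 3: dequeue 6; queue=[7,5]; order=1,4,6
step 4: dequeue 7; queue=[5,3,8]; order=1,4,6,7
step 5: dequeue 5; queue=[3,8,2]; order=1,4,6,7,5
step 6: dequeue 3; queue=[8,2]; order=1,4,6,7,5,3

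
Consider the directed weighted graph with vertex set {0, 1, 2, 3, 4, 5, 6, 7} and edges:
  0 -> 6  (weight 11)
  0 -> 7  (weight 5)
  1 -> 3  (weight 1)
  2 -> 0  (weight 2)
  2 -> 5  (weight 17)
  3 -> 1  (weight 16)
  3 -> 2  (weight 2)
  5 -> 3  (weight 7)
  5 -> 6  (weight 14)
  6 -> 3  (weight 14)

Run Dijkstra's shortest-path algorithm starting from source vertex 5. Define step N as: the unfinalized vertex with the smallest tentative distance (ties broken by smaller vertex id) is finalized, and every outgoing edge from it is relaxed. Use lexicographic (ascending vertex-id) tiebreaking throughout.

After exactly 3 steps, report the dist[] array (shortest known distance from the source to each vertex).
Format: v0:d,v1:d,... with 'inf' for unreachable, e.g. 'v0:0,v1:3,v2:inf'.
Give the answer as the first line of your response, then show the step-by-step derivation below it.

v0:11,v1:23,v2:9,v3:7,v4:inf,v5:0,v6:14,v7:inf

step 1: dist = v0:inf,v1:inf,v2:inf,v3:7,v4:inf,v5:0,v6:14,v7:inf
step 2: dist = v0:inf,v1:23,v2:9,v3:7,v4:inf,v5:0,v6:14,v7:inf
step 3: dist = v0:11,v1:23,v2:9,v3:7,v4:inf,v5:0,v6:14,v7:inf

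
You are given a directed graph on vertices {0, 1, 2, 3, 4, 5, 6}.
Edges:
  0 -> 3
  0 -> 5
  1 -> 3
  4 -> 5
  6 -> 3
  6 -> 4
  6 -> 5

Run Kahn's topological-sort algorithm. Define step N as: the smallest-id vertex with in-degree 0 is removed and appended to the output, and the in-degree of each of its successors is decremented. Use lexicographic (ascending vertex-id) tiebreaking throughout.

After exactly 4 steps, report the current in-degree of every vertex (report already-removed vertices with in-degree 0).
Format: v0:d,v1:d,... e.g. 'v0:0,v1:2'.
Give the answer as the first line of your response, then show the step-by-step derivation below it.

v0:0,v1:0,v2:0,v3:0,v4:0,v5:1,v6:0

step 1: output 0; order=[0]; indeg=(0,0,0,2,1,2,0)
step 2: output 1; order=[0,1]; indeg=(0,0,0,1,1,2,0)
step 3: output 2; order=[0,1,2]; indeg=(0,0,0,1,1,2,0)
step 4: output 6; order=[0,1,2,6]; indeg=(0,0,0,0,0,1,0)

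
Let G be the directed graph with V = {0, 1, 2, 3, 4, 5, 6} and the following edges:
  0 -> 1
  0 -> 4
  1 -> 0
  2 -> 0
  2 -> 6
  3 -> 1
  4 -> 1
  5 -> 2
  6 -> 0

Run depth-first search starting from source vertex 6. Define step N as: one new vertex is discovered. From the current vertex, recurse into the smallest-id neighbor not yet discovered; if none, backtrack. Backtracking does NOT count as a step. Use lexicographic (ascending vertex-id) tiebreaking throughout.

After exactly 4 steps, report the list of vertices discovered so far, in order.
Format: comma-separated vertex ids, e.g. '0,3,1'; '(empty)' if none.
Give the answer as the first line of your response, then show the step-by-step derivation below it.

6,0,1,4

step 1: discover 6; path=6; order=6
step 2: discover 0; path=6>0; order=6,0
step 3: discover 1; path=6>0>1; order=6,0,1
step 4: discover 4; path=6>0>4; order=6,0,1,4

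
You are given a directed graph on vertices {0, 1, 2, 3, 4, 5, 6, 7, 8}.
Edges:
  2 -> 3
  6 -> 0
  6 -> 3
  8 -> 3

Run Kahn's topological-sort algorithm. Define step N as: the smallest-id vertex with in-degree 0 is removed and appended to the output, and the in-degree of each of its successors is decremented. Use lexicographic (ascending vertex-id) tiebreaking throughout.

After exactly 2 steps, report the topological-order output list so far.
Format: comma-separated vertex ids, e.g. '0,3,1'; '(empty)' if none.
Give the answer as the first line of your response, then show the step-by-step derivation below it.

1,2

step 1: output 1; order=[1]; indeg=(1,0,0,3,0,0,0,0,0)
step 2: output 2; order=[1,2]; indeg=(1,0,0,2,0,0,0,0,0)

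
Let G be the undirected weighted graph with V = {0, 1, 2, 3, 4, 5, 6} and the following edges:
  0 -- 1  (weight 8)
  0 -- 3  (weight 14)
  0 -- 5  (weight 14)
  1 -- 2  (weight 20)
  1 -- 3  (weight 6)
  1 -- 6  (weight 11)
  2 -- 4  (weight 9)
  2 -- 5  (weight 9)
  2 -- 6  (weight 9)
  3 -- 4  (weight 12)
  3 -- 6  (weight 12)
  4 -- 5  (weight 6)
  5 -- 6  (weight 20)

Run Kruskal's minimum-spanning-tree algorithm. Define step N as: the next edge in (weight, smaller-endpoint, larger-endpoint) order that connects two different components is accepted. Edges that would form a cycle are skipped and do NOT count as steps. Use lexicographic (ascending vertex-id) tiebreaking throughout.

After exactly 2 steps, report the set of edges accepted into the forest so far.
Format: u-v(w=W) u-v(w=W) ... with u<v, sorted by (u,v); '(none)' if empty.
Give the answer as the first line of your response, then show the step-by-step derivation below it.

1-3(w=6) 4-5(w=6)

step 1: add edge 1-3 (w=6); MST = {1-3(w=6)}
step 2: add edge 4-5 (w=6); MST = {1-3(w=6) 4-5(w=6)}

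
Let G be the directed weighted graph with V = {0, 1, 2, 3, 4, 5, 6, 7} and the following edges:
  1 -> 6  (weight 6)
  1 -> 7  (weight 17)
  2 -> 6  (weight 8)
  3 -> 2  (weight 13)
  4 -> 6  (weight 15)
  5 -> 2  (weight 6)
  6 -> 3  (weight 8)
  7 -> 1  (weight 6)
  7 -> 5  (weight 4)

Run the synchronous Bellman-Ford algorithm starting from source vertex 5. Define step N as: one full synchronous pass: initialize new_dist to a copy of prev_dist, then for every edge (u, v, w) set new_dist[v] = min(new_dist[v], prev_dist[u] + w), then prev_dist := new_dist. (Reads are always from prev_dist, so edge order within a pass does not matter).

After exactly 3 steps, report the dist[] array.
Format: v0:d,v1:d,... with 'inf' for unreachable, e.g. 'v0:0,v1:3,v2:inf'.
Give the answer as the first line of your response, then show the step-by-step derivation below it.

v0:inf,v1:inf,v2:6,v3:22,v4:inf,v5:0,v6:14,v7:inf

step 1: dist = v0:inf,v1:inf,v2:6,v3:inf,v4:inf,v5:0,v6:inf,v7:inf
step 2: dist = v0:inf,v1:inf,v2:6,v3:inf,v4:inf,v5:0,v6:14,v7:inf
step 3: dist = v0:inf,v1:inf,v2:6,v3:22,v4:inf,v5:0,v6:14,v7:inf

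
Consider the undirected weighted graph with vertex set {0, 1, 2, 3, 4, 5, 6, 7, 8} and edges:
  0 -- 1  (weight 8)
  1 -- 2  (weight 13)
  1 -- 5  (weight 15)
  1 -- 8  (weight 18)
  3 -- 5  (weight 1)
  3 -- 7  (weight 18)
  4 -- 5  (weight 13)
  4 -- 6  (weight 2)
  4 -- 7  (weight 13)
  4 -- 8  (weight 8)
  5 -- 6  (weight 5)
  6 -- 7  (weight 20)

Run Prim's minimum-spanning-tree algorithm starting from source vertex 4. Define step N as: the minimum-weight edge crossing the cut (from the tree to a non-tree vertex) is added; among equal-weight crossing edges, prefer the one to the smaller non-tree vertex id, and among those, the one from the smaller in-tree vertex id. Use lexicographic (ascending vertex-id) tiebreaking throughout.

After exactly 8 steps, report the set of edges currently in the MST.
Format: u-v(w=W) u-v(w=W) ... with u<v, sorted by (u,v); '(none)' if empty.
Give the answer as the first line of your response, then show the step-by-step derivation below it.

0-1(w=8) 1-2(w=13) 1-5(w=15) 3-5(w=1) 4-6(w=2) 4-7(w=13) 4-8(w=8) 5-6(w=5)

step 1: add edge 4-6 (w=2); MST = {4-6(w=2)}
step 2: add edge 5-6 (w=5); MST = {4-6(w=2) 5-6(w=5)}
step 3: add edge 3-5 (w=1); MST = {3-5(w=1) 4-6(w=2) 5-6(w=5)}
step 4: add edge 4-8 (w=8); MST = {3-5(w=1) 4-6(w=2) 4-8(w=8) 5-6(w=5)}
step 5: add edge 4-7 (w=13); MST = {3-5(w=1) 4-6(w=2) 4-7(w=13) 4-8(w=8) 5-6(w=5)}
step 6: add edge 1-5 (w=15); MST = {1-5(w=15) 3-5(w=1) 4-6(w=2) 4-7(w=13) 4-8(w=8) 5-6(w=5)}
step 7: add edge 0-1 (w=8); MST = {0-1(w=8) 1-5(w=15) 3-5(w=1) 4-6(w=2) 4-7(w=13) 4-8(w=8) 5-6(w=5)}
step 8: add edge 1-2 (w=13); MST = {0-1(w=8) 1-2(w=13) 1-5(w=15) 3-5(w=1) 4-6(w=2) 4-7(w=13) 4-8(w=8) 5-6(w=5)}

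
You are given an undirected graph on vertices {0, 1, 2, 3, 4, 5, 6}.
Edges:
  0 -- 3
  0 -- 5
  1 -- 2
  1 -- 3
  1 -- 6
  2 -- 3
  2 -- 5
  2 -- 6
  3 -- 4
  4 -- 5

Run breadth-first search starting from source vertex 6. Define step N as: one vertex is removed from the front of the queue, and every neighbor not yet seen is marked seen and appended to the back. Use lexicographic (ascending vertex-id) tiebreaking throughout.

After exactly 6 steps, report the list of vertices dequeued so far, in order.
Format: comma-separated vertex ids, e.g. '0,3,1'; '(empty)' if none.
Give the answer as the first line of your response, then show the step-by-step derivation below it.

6,1,2,3,5,0

step 1: dequeue 6; queue=[1,2]; order=6
step 2: dequeue 1; queue=[2,3]; order=6,1
step 3: dequeue 2; queue=[3,5]; order=6,1,2
step 4: dequeue 3; queue=[5,0,4]; order=6,1,2,3
step 5: dequeue 5; queue=[0,4]; order=6,1,2,3,5
step 6: dequeue 0; queue=[4]; order=6,1,2,3,5,0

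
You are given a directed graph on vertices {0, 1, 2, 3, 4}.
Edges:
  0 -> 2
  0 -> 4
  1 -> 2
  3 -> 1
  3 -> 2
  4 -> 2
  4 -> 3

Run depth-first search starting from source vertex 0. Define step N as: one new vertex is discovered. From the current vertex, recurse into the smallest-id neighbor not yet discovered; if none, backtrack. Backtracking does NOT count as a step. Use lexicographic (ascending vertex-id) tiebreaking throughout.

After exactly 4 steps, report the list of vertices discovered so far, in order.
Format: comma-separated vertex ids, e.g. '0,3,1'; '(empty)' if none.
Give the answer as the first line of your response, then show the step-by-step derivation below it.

0,2,4,3

step 1: discover 0; path=0; order=0
step 2: discover 2; path=0>2; order=0,2
step 3: discover 4; path=0>4; order=0,2,4
step 4: discover 3; path=0>4>3; order=0,2,4,3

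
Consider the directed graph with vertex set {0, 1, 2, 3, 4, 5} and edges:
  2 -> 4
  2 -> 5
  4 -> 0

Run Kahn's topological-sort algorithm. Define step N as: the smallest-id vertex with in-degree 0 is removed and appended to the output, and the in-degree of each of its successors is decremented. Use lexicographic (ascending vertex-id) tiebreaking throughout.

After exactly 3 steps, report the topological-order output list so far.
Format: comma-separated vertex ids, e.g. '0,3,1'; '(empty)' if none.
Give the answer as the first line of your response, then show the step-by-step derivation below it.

1,2,3

step 1: output 1; order=[1]; indeg=(1,0,0,0,1,1)
step 2: output 2; order=[1,2]; indeg=(1,0,0,0,0,0)
step 3: output 3; order=[1,2,3]; indeg=(1,0,0,0,0,0)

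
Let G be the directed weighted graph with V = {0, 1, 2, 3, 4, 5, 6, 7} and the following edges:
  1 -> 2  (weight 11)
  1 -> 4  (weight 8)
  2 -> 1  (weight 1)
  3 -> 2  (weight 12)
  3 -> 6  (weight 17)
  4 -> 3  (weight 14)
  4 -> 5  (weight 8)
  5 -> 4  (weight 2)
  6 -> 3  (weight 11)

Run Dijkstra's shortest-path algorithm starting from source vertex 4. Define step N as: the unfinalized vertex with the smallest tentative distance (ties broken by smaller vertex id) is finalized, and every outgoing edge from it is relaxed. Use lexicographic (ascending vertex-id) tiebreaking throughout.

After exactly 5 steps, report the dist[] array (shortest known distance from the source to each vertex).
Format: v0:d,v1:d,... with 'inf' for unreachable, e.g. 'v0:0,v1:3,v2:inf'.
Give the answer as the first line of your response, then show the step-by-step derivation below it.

v0:inf,v1:27,v2:26,v3:14,v4:0,v5:8,v6:31,v7:inf

step 1: dist = v0:inf,v1:inf,v2:inf,v3:14,v4:0,v5:8,v6:inf,v7:inf
step 2: dist = v0:inf,v1:inf,v2:inf,v3:14,v4:0,v5:8,v6:inf,v7:inf
step 3: dist = v0:inf,v1:inf,v2:26,v3:14,v4:0,v5:8,v6:31,v7:inf
step 4: dist = v0:inf,v1:27,v2:26,v3:14,v4:0,v5:8,v6:31,v7:inf
step 5: dist = v0:inf,v1:27,v2:26,v3:14,v4:0,v5:8,v6:31,v7:inf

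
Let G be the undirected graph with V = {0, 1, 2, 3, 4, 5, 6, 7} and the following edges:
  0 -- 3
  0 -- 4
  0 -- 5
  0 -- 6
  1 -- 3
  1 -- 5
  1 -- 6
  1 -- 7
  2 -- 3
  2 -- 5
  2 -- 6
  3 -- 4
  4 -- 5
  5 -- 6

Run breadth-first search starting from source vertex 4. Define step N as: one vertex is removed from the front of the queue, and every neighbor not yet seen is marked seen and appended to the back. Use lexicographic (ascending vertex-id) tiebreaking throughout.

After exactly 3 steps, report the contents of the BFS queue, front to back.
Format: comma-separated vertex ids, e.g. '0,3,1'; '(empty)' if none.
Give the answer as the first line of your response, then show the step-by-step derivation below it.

5,6,1,2

step 1: dequeue 4; queue=[0,3,5]; order=4
step 2: dequeue 0; queue=[3,5,6]; order=4,0
step 3: dequeue 3; queue=[5,6,1,2]; order=4,0,3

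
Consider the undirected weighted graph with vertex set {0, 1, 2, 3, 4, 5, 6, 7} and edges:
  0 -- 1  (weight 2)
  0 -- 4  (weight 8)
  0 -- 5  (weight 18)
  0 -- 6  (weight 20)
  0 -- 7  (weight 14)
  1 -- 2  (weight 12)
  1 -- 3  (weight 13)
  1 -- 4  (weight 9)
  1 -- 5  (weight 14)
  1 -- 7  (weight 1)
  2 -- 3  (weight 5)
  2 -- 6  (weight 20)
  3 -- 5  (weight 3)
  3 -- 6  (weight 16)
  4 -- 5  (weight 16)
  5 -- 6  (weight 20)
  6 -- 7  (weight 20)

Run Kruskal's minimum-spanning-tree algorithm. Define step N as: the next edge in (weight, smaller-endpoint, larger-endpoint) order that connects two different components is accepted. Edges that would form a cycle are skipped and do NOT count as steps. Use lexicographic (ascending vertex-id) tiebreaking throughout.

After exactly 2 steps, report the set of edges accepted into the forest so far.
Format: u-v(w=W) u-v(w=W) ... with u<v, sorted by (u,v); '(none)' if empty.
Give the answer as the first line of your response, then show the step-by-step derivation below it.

0-1(w=2) 1-7(w=1)

step 1: add edge 1-7 (w=1); MST = {1-7(w=1)}
step 2: add edge 0-1 (w=2); MST = {0-1(w=2) 1-7(w=1)}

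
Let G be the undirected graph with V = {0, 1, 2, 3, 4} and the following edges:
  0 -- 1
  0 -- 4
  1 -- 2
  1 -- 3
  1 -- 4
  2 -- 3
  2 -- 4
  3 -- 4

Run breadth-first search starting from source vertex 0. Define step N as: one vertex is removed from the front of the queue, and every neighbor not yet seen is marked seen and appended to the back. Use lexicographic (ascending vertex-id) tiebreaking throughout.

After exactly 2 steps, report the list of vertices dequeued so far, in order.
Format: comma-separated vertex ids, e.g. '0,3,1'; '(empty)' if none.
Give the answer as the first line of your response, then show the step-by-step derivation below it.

0,1

step 1: dequeue 0; queue=[1,4]; order=0
step 2: dequeue 1; queue=[4,2,3]; order=0,1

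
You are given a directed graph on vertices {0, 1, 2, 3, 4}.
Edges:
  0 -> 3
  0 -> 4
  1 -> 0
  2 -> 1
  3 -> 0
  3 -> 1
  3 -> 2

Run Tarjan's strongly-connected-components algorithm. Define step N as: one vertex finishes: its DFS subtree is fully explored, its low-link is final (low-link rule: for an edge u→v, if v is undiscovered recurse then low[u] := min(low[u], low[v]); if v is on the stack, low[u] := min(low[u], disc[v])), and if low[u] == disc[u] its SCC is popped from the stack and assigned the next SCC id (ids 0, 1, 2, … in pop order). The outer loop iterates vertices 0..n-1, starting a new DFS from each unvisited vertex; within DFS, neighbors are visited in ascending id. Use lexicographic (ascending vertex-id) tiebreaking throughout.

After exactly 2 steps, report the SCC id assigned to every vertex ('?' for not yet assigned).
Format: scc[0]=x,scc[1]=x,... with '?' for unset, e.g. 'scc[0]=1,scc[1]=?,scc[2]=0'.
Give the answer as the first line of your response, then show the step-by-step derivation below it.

scc[0]=?,scc[1]=?,scc[2]=?,scc[3]=?,scc[4]=?

step 1: low=(low[0]=0,low[1]=0,low[2]=?,low[3]=0,low[4]=?); scc=(scc[0]=?,scc[1]=?,scc[2]=?,scc[3]=?,scc[4]=?)
step 2: low=(low[0]=0,low[1]=0,low[2]=2,low[3]=0,low[4]=?); scc=(scc[0]=?,scc[1]=?,scc[2]=?,scc[3]=?,scc[4]=?)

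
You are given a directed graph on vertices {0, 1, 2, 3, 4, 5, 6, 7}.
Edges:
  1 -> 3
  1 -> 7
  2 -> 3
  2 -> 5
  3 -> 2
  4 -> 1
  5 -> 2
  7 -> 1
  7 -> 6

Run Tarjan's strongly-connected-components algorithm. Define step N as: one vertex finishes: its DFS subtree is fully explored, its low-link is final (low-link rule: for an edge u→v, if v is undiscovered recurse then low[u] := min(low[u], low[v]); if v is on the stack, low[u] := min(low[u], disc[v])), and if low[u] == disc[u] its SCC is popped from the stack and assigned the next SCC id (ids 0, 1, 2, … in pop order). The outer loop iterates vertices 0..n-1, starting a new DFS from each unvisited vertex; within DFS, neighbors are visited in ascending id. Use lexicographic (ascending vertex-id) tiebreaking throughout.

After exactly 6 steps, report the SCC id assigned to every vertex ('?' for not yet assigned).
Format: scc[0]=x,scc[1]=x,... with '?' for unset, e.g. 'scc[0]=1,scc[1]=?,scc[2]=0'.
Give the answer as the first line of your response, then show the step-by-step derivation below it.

scc[0]=0,scc[1]=?,scc[2]=1,scc[3]=1,scc[4]=?,scc[5]=1,scc[6]=2,scc[7]=?

step 1: low=(low[0]=0,low[1]=?,low[2]=?,low[3]=?,low[4]=?,low[5]=?,low[6]=?,low[7]=?); scc=(scc[0]=0,scc[1]=?,scc[2]=?,scc[3]=?,scc[4]=?,scc[5]=?,scc[6]=?,scc[7]=?)
step 2: low=(low[0]=0,low[1]=1,low[2]=2,low[3]=2,low[4]=?,low[5]=3,low[6]=?,low[7]=?); scc=(scc[0]=0,scc[1]=?,scc[2]=?,scc[3]=?,scc[4]=?,scc[5]=?,scc[6]=?,scc[7]=?)
step 3: low=(low[0]=0,low[1]=1,low[2]=2,low[3]=2,low[4]=?,low[5]=3,low[6]=?,low[7]=?); scc=(scc[0]=0,scc[1]=?,scc[2]=?,scc[3]=?,scc[4]=?,scc[5]=?,scc[6]=?,scc[7]=?)
step 4: low=(low[0]=0,low[1]=1,low[2]=2,low[3]=2,low[4]=?,low[5]=3,low[6]=?,low[7]=?); scc=(scc[0]=0,scc[1]=?,scc[2]=1,scc[3]=1,scc[4]=?,scc[5]=1,scc[6]=?,scc[7]=?)
step 5: low=(low[0]=0,low[1]=1,low[2]=2,low[3]=2,low[4]=?,low[5]=3,low[6]=6,low[7]=1); scc=(scc[0]=0,scc[1]=?,scc[2]=1,scc[3]=1,scc[4]=?,scc[5]=1,scc[6]=2,scc[7]=?)
step 6: low=(low[0]=0,low[1]=1,low[2]=2,low[3]=2,low[4]=?,low[5]=3,low[6]=6,low[7]=1); scc=(scc[0]=0,scc[1]=?,scc[2]=1,scc[3]=1,scc[4]=?,scc[5]=1,scc[6]=2,scc[7]=?)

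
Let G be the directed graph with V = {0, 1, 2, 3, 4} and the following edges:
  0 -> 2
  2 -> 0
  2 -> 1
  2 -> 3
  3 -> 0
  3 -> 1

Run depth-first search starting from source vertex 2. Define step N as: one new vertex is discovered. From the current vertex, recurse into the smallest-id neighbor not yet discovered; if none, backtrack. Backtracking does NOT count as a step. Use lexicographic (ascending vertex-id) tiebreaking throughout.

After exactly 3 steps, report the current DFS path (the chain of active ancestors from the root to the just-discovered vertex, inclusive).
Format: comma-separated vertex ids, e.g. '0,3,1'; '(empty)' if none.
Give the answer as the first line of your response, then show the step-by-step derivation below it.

2,1

step 1: discover 2; path=2; order=2
step 2: discover 0; path=2>0; order=2,0
step 3: discover 1; path=2>1; order=2,0,1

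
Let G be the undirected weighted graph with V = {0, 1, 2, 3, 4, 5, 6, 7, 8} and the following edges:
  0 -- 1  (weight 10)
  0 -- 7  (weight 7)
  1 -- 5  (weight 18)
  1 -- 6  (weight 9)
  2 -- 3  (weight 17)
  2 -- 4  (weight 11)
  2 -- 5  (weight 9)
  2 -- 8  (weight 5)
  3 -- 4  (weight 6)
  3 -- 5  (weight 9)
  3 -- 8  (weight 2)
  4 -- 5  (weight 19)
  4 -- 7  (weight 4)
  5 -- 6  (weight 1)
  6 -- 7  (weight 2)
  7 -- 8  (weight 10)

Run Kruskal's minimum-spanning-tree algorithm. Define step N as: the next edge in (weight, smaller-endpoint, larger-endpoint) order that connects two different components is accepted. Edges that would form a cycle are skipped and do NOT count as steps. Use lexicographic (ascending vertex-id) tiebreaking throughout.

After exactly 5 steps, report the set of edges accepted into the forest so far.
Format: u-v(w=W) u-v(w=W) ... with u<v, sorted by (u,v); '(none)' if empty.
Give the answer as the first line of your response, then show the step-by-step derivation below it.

2-8(w=5) 3-8(w=2) 4-7(w=4) 5-6(w=1) 6-7(w=2)

step 1: add edge 5-6 (w=1); MST = {5-6(w=1)}
step 2: add edge 3-8 (w=2); MST = {3-8(w=2) 5-6(w=1)}
step 3: add edge 6-7 (w=2); MST = {3-8(w=2) 5-6(w=1) 6-7(w=2)}
step 4: add edge 4-7 (w=4); MST = {3-8(w=2) 4-7(w=4) 5-6(w=1) 6-7(w=2)}
step 5: add edge 2-8 (w=5); MST = {2-8(w=5) 3-8(w=2) 4-7(w=4) 5-6(w=1) 6-7(w=2)}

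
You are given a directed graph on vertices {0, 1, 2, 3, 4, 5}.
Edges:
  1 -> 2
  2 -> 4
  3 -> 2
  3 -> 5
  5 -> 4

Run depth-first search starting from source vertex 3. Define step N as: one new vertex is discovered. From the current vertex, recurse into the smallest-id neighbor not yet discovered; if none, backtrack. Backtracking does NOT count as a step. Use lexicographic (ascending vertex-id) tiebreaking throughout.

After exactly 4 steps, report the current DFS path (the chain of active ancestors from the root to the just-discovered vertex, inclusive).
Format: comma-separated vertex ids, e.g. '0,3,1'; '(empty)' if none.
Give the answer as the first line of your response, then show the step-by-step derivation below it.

3,5

step 1: discover 3; path=3; order=3
step 2: discover 2; path=3>2; order=3,2
step 3: discover 4; path=3>2>4; order=3,2,4
step 4: discover 5; path=3>5; order=3,2,4,5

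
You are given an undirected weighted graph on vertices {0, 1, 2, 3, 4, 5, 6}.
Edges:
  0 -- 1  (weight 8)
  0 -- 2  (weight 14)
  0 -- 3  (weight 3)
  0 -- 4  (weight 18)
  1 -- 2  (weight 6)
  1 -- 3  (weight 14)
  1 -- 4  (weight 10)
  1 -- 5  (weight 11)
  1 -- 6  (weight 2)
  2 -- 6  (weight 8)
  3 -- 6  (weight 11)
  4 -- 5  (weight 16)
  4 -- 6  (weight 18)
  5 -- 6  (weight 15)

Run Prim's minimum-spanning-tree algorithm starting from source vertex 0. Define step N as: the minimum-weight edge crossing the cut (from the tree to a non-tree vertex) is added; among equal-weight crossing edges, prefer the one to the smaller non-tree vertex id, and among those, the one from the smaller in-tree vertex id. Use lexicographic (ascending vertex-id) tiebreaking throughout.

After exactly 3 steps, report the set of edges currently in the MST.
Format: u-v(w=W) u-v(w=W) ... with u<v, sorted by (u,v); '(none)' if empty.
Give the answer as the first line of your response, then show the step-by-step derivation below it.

0-1(w=8) 0-3(w=3) 1-6(w=2)

step 1: add edge 0-3 (w=3); MST = {0-3(w=3)}
step 2: add edge 0-1 (w=8); MST = {0-1(w=8) 0-3(w=3)}
step 3: add edge 1-6 (w=2); MST = {0-1(w=8) 0-3(w=3) 1-6(w=2)}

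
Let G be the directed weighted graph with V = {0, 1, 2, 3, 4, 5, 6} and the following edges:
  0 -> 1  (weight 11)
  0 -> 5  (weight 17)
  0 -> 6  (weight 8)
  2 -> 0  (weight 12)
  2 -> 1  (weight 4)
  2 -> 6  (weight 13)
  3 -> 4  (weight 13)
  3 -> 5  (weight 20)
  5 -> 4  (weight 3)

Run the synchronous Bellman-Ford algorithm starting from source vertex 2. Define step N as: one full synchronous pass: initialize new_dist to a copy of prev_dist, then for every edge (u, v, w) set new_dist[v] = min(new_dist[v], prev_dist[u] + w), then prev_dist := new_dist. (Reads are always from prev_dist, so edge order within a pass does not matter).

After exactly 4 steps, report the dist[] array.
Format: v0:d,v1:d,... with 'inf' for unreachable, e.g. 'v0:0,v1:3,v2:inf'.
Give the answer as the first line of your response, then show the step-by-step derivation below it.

v0:12,v1:4,v2:0,v3:inf,v4:32,v5:29,v6:13

step 1: dist = v0:12,v1:4,v2:0,v3:inf,v4:inf,v5:inf,v6:13
step 2: dist = v0:12,v1:4,v2:0,v3:inf,v4:inf,v5:29,v6:13
step 3: dist = v0:12,v1:4,v2:0,v3:inf,v4:32,v5:29,v6:13
step 4: dist = v0:12,v1:4,v2:0,v3:inf,v4:32,v5:29,v6:13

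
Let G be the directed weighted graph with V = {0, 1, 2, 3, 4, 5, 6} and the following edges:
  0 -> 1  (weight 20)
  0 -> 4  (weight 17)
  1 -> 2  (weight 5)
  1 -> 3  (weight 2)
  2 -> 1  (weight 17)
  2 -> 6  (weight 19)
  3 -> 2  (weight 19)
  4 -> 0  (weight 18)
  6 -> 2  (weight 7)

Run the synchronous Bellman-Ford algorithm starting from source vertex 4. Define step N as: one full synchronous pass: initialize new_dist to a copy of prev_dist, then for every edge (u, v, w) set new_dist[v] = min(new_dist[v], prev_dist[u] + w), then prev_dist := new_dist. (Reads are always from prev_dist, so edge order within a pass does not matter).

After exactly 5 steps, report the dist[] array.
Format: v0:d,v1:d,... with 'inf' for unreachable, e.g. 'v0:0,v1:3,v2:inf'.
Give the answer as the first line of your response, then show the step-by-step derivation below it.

v0:18,v1:38,v2:43,v3:40,v4:0,v5:inf,v6:62

step 1: dist = v0:18,v1:inf,v2:inf,v3:inf,v4:0,v5:inf,v6:inf
step 2: dist = v0:18,v1:38,v2:inf,v3:inf,v4:0,v5:inf,v6:inf
step 3: dist = v0:18,v1:38,v2:43,v3:40,v4:0,v5:inf,v6:inf
step 4: dist = v0:18,v1:38,v2:43,v3:40,v4:0,v5:inf,v6:62
step 5: dist = v0:18,v1:38,v2:43,v3:40,v4:0,v5:inf,v6:62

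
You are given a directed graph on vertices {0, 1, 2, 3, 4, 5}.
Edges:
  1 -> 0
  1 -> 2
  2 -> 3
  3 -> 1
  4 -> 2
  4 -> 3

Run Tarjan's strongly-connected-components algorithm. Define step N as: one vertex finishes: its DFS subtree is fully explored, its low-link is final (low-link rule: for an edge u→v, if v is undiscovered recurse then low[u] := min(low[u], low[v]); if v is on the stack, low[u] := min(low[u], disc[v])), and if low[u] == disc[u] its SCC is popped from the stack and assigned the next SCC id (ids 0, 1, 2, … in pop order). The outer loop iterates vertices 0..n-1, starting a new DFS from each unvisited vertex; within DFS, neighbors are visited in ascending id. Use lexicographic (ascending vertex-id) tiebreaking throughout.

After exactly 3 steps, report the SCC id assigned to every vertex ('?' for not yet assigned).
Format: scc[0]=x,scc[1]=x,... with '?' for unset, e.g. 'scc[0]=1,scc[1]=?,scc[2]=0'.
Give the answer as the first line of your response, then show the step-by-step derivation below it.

scc[0]=0,scc[1]=?,scc[2]=?,scc[3]=?,scc[4]=?,scc[5]=?

step 1: low=(low[0]=0,low[1]=?,low[2]=?,low[3]=?,low[4]=?,low[5]=?); scc=(scc[0]=0,scc[1]=?,scc[2]=?,scc[3]=?,scc[4]=?,scc[5]=?)
step 2: low=(low[0]=0,low[1]=1,low[2]=2,low[3]=1,low[4]=?,low[5]=?); scc=(scc[0]=0,scc[1]=?,scc[2]=?,scc[3]=?,scc[4]=?,scc[5]=?)
step 3: low=(low[0]=0,low[1]=1,low[2]=1,low[3]=1,low[4]=?,low[5]=?); scc=(scc[0]=0,scc[1]=?,scc[2]=?,scc[3]=?,scc[4]=?,scc[5]=?)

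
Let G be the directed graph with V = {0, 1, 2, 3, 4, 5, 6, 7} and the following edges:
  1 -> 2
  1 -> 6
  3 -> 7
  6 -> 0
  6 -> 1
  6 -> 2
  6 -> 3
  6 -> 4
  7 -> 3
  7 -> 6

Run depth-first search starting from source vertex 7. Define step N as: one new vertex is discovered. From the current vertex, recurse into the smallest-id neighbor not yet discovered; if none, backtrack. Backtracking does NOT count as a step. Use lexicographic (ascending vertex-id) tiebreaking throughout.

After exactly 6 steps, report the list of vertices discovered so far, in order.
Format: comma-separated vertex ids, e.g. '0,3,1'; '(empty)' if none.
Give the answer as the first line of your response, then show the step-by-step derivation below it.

7,3,6,0,1,2

step 1: discover 7; path=7; order=7
step 2: discover 3; path=7>3; order=7,3
step 3: discover 6; path=7>6; order=7,3,6
step 4: discover 0; path=7>6>0; order=7,3,6,0
step 5: discover 1; path=7>6>1; order=7,3,6,0,1
step 6: discover 2; path=7>6>1>2; order=7,3,6,0,1,2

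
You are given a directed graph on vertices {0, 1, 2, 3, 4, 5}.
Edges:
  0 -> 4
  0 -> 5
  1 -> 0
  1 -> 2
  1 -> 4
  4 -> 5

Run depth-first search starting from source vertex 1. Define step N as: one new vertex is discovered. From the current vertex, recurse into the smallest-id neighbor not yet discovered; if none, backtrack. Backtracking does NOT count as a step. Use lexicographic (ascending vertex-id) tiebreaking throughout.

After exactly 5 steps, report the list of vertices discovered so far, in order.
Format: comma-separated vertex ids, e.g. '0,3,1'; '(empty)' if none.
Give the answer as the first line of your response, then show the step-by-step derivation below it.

1,0,4,5,2

step 1: discover 1; path=1; order=1
step 2: discover 0; path=1>0; order=1,0
step 3: discover 4; path=1>0>4; order=1,0,4
step 4: discover 5; path=1>0>4>5; order=1,0,4,5
step 5: discover 2; path=1>2; order=1,0,4,5,2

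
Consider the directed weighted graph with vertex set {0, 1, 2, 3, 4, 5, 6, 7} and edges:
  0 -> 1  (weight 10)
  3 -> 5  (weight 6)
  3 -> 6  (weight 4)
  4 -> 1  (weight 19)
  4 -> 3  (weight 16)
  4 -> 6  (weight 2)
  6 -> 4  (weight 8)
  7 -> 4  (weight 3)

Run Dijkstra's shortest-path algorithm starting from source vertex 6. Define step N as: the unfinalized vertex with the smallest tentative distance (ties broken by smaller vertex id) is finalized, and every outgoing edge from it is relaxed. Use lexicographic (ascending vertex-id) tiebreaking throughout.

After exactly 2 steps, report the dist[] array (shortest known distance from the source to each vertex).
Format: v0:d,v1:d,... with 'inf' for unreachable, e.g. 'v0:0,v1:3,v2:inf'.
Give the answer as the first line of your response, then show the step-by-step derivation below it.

v0:inf,v1:27,v2:inf,v3:24,v4:8,v5:inf,v6:0,v7:inf

step 1: dist = v0:inf,v1:inf,v2:inf,v3:inf,v4:8,v5:inf,v6:0,v7:inf
step 2: dist = v0:inf,v1:27,v2:inf,v3:24,v4:8,v5:inf,v6:0,v7:inf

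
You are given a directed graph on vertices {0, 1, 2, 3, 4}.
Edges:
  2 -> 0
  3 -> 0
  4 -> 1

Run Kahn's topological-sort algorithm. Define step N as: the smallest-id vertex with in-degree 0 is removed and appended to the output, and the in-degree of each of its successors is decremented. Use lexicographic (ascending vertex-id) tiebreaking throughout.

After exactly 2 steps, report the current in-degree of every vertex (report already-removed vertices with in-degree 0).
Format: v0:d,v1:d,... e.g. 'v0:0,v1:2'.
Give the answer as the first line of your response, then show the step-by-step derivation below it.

v0:0,v1:1,v2:0,v3:0,v4:0

step 1: output 2; order=[2]; indeg=(1,1,0,0,0)
step 2: output 3; order=[2,3]; indeg=(0,1,0,0,0)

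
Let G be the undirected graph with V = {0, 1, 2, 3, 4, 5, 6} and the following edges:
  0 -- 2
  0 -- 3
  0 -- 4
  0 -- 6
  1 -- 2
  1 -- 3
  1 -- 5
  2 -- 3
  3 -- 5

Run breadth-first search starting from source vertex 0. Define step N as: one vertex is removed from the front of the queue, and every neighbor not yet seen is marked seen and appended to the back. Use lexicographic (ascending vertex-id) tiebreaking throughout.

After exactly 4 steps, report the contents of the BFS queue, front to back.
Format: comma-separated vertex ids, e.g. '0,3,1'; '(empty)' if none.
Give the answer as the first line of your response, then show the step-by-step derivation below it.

6,1,5

step 1: dequeue 0; queue=[2,3,4,6]; order=0
step 2: dequeue 2; queue=[3,4,6,1]; order=0,2
step 3: dequeue 3; queue=[4,6,1,5]; order=0,2,3
step 4: dequeue 4; queue=[6,1,5]; order=0,2,3,4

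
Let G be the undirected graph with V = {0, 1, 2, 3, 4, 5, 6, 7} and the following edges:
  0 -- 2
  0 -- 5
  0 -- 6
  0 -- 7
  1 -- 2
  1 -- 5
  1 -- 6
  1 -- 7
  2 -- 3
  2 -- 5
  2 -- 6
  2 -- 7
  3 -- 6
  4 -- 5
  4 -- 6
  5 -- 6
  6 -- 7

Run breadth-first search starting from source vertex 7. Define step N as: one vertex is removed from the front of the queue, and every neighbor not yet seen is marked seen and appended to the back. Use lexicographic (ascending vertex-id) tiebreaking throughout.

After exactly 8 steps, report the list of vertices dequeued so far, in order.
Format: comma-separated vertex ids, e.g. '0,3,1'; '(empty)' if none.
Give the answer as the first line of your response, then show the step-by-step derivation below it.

7,0,1,2,6,5,3,4

step 1: dequeue 7; queue=[0,1,2,6]; order=7
step 2: dequeue 0; queue=[1,2,6,5]; order=7,0
step 3: dequeue 1; queue=[2,6,5]; order=7,0,1
step 4: dequeue 2; queue=[6,5,3]; order=7,0,1,2
step 5: dequeue 6; queue=[5,3,4]; order=7,0,1,2,6
step 6: dequeue 5; queue=[3,4]; order=7,0,1,2,6,5
step 7: dequeue 3; queue=[4]; order=7,0,1,2,6,5,3
step 8: dequeue 4; queue=[(empty)]; order=7,0,1,2,6,5,3,4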